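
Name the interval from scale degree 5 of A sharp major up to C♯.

minor sixth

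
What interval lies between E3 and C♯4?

The letter names run E→C, a span of 5 letter steps, so the interval is some kind of sixth.
E to C# is 9 semitones. A major sixth is 9, so 9 makes it major.

major sixth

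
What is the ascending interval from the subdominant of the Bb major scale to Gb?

The subdominant of Bb major is Eb.
Eb up to Gb: letters E→G make it a third; 3 semitones makes it minor.

minor third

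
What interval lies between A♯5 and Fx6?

major sixth

Counting letters A–B–C–D–E–F gives a sixth.
A#→F## = 9 semitones, exactly the major sixth.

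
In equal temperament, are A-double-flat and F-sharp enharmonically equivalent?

Two spellings are enharmonically equivalent only if they share a pitch class.
Here Abb → 7, F# → 6; 6 ≠ 7, so they are not.

No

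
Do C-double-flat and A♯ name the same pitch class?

Yes

Cbb is pitch class 10; A# is pitch class 10.
All spellings map to pitch class 10, so they are enharmonically equivalent.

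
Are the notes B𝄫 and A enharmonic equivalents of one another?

Yes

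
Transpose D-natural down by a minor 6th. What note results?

F#

D down a major sixth is F, so the target letter is F.
From D, a minor sixth is 8 semitones down: F#.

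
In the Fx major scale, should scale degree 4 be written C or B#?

B#

Each scale degree takes a distinct letter name. Degree 4 of a scale on F must use the letter B.
B# and C are enharmonically the same pitch, but only B# uses the letter B, so it is the correct spelling here.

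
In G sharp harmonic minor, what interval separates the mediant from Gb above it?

diminished sixth

The mediant of G# harmonic minor is B.
B up to Gb: letters B→G make it a sixth; 7 semitones makes it diminished.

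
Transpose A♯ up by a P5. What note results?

A fifth above A lands on the letter E.
A perfect fifth spans 7 semitones, so A# moves to pitch class 5. On the letter E that is E#.

E#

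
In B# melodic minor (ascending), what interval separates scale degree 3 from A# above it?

perfect fifth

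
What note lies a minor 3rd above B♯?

A third above B lands on the letter D.
A minor third spans 3 semitones, so B# moves to pitch class 3. On the letter D that is D#.

D#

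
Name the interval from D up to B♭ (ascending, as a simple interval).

minor sixth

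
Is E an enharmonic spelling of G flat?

Two spellings are enharmonically equivalent only if they share a pitch class.
Here E → 4, Gb → 6; 4 ≠ 6, so they are not.

No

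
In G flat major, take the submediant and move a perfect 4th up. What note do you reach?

Ab

The submediant of Gb major is Eb.
A perfect fourth (5 semitones) above Eb lands on the letter A, giving Ab.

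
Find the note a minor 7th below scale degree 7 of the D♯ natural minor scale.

D#

Scale degree 7 of D# natural minor is C#.
A minor seventh (10 semitones) below C# lands on the letter D, giving D#.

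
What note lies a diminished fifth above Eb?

A fifth above E lands on the letter B.
A diminished fifth spans 6 semitones, so Eb moves to pitch class 9. On the letter B that is Bbb.

Bbb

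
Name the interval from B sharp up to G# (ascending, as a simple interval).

The letter names run B→G, a span of 5 letter steps, so the interval is some kind of sixth.
B# to G# is 8 semitones. A major sixth is 9, so 8 makes it minor.

minor sixth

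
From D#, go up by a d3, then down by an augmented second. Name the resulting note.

A diminished third up from D# is F (letter F, 2 semitones up).
An augmented second down from F is Ebb (letter E, 3 semitones down).

Ebb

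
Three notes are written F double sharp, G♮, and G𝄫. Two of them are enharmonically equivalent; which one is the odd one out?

In 12-tone equal temperament, enharmonic equivalents share a pitch class. F## is pitch class 7; G is pitch class 7; Gbb is pitch class 5.
F## and G share pitch class 7, while Gbb is pitch class 5.

Gbb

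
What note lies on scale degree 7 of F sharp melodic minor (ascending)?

Degree 7 takes the letter 6 steps above F, which is E.
In melodic minor (ascending), degree 7 sits 11 semitones above the tonic. F# + 11 semitones is pitch class 5, spelled on E as E#.

E#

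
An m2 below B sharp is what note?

A##

B down a major second is A, so the target letter is A.
From B#, a minor second is 1 semitone down: A##.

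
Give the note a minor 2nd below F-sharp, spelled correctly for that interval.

A second below F lands on the letter E.
A minor second spans 1 semitone, so F# moves to pitch class 5. On the letter E that is E#.

E#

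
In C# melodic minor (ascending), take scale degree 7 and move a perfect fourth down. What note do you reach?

F##

Scale degree 7 of C# melodic minor (ascending) is B#.
A perfect fourth (5 semitones) below B# lands on the letter F, giving F##.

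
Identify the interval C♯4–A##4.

The letter names run C→A, a span of 5 letter steps, so the interval is some kind of sixth.
C# to A## is 10 semitones. A major sixth is 9, so 10 makes it augmented.

augmented sixth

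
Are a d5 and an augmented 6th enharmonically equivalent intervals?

A diminished fifth spans 6 semitones; an augmented sixth spans 10.
The spans differ, so they are not enharmonic equivalents.

No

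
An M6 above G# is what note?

A sixth above G lands on the letter E.
A major sixth spans 9 semitones, so G# moves to pitch class 5. On the letter E that is E#.

E#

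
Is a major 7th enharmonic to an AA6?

Yes

A major seventh spans 11 semitones; a doubly augmented sixth spans 11.
They are enharmonically equivalent.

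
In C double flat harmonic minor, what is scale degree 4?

Degree 4 takes the letter 3 steps above C, which is F.
In harmonic minor, degree 4 sits 5 semitones above the tonic. Cbb + 5 semitones is pitch class 3, spelled on F as Fbb.

Fbb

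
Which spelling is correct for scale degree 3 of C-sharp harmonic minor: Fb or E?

E

Each scale degree takes a distinct letter name. Degree 3 of a scale on C must use the letter E.
E and Fb are enharmonically the same pitch, but only E uses the letter E, so it is the correct spelling here.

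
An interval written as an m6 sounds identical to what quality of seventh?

doubly diminished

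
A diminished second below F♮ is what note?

F down a major second is Eb, so the target letter is E.
From F, a diminished second is 0 semitones down: E#.

E#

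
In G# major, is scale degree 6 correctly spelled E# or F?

Each scale degree takes a distinct letter name. Degree 6 of a scale on G must use the letter E.
E# and F are enharmonically the same pitch, but only E# uses the letter E, so it is the correct spelling here.

E#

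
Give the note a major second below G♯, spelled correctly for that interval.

F#

G down a major second is F, so the target letter is F.
From G#, a major second is 2 semitones down: F#.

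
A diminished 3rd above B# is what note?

A third above B lands on the letter D.
A diminished third spans 2 semitones, so B# moves to pitch class 2. On the letter D that is D.

D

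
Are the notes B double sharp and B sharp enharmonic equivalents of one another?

B## is pitch class 1; B# is pitch class 0.
The pitch classes differ (1 vs. 0), so they are not enharmonic equivalents.

No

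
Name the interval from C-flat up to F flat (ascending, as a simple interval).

Counting letters C–D–E–F gives a fourth.
Cb→Fb = 5 semitones, exactly the perfect fourth.

perfect fourth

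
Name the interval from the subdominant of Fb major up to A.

The subdominant of Fb major is Bbb.
Bbb up to A: letters B→A make it a seventh; 12 semitones makes it augmented.

augmented seventh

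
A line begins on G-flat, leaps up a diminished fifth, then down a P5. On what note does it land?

Gbb

A diminished fifth up from Gb is Dbb (letter D, 6 semitones up).
A perfect fifth down from Dbb is Gbb (letter G, 7 semitones down).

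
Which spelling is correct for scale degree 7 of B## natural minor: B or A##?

Each scale degree takes a distinct letter name. Degree 7 of a scale on B must use the letter A.
A## and B are enharmonically the same pitch, but only A## uses the letter A, so it is the correct spelling here.

A##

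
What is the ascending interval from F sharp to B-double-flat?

doubly diminished fourth

The letter names run F→B, a span of 3 letter steps, so the interval is some kind of fourth.
F# to Bbb is 3 semitones. A perfect fourth is 5, so 3 makes it doubly diminished.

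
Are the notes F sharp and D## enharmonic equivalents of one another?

Two spellings are enharmonically equivalent only if they share a pitch class.
Here F# → 6, D## → 4; 4 ≠ 6, so they are not.

No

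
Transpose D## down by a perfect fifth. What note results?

G##

D down a perfect fifth is G, so the target letter is G.
From D##, a perfect fifth is 7 semitones down: G##.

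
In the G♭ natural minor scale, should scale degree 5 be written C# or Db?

Each scale degree takes a distinct letter name. Degree 5 of a scale on G must use the letter D.
Db and C# are enharmonically the same pitch, but only Db uses the letter D, so it is the correct spelling here.

Db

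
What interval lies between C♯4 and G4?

diminished fifth

Counting letters C–D–E–F–G gives a fifth.
C#→G = 6 semitones, 1 narrower than the perfect fifth (7), so diminished.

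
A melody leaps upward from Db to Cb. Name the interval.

minor seventh

The letter names run D→C, a span of 6 letter steps, so the interval is some kind of seventh.
Db to Cb is 10 semitones. A major seventh is 11, so 10 makes it minor.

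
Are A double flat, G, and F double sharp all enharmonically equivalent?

Yes

Abb = pitch class 7 and G = pitch class 7 and F## = pitch class 7 — the same pitch class, so they are enharmonic equivalents.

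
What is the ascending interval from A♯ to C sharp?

minor third

The letter names run A→C, a span of 2 letter steps, so the interval is some kind of third.
A# to C# is 3 semitones. A major third is 4, so 3 makes it minor.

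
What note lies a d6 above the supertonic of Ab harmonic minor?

The supertonic of Ab harmonic minor is Bb.
A diminished sixth (7 semitones) above Bb lands on the letter G, giving Gbb.

Gbb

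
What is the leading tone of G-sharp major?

F##

The G# major scale runs G# A# B# C# D# E# F##.
Degree 7 is F##.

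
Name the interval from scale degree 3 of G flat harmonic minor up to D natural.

Scale degree 3 of Gb harmonic minor is Bbb.
Bbb up to D: letters B→D make it a third; 5 semitones makes it augmented.

augmented third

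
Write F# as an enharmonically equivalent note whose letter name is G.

F# is pitch class 6. The letter G alone is pitch class 7.
To reach pitch class 6 from G requires an offset of -1 semitone, i.e. flat: Gb.

Gb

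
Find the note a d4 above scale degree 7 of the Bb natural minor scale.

Scale degree 7 of Bb natural minor is Ab.
A diminished fourth (4 semitones) above Ab lands on the letter D, giving Dbb.

Dbb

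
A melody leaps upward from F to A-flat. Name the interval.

Counting letters F–G–A gives a third.
F→Ab = 3 semitones, 1 narrower than the major third (4), so minor.

minor third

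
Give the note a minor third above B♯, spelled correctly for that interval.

A third above B lands on the letter D.
A minor third spans 3 semitones, so B# moves to pitch class 3. On the letter D that is D#.

D#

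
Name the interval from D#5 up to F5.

The letter names run D→F, a span of 2 letter steps, so the interval is some kind of third.
D# to F is 2 semitones. A major third is 4, so 2 makes it diminished.

diminished third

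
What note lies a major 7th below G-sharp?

A

G down a major seventh is Ab, so the target letter is A.
From G#, a major seventh is 11 semitones down: A.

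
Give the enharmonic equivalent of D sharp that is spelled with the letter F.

Fbb

Plain F sits 2 semitones above D#, so on the letter F the same pitch needs a double flat: Fbb.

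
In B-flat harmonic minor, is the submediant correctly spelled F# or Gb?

Gb

Each scale degree takes a distinct letter name. Degree 6 of a scale on B must use the letter G.
Gb and F# are enharmonically the same pitch, but only Gb uses the letter G, so it is the correct spelling here.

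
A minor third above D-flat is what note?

Fb

D up a major third is F#, so the target letter is F.
From Db, a minor third is 3 semitones up: Fb.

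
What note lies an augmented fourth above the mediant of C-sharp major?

A##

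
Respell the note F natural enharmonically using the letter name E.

F is pitch class 5. The letter E alone is pitch class 4.
To reach pitch class 5 from E requires an offset of +1 semitone, i.e. sharp: E#.

E#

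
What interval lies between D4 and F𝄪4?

The letter names run D→F, a span of 2 letter steps, so the interval is some kind of third.
D to F## is 5 semitones. A major third is 4, so 5 makes it augmented.

augmented third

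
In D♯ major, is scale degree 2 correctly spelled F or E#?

Each scale degree takes a distinct letter name. Degree 2 of a scale on D must use the letter E.
E# and F are enharmonically the same pitch, but only E# uses the letter E, so it is the correct spelling here.

E#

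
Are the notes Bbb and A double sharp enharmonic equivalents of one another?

Two spellings are enharmonically equivalent only if they share a pitch class.
Here Bbb → 9, A## → 11; 9 ≠ 11, so they are not.

No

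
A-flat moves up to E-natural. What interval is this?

The letter names run A→E, a span of 4 letter steps, so the interval is some kind of fifth.
Ab to E is 8 semitones. A perfect fifth is 7, so 8 makes it augmented.

augmented fifth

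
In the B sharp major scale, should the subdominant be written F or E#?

Each scale degree takes a distinct letter name. Degree 4 of a scale on B must use the letter E.
E# and F are enharmonically the same pitch, but only E# uses the letter E, so it is the correct spelling here.

E#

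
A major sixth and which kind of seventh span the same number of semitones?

A major sixth spans 9 semitones.
A seventh spanning 9 semitones is diminished (the major seventh is 11).

diminished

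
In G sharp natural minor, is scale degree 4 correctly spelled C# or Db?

C#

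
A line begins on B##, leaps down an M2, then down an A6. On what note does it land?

C#

A major second down from B## is A## (letter A, 2 semitones down).
An augmented sixth down from A## is C# (letter C, 10 semitones down).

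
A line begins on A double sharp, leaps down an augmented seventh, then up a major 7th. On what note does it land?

An augmented seventh down from A## is B (letter B, 12 semitones down).
A major seventh up from B is A# (letter A, 11 semitones up).

A#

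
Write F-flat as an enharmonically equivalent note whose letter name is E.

E

Plain E sits at the same pitch as Fb, so on the letter E the same pitch needs a natural: E.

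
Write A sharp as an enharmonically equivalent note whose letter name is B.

Plain B sits 1 semitone above A#, so on the letter B the same pitch needs a flat: Bb.

Bb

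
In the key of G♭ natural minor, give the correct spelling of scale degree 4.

Cb

Degree 4 takes the letter 3 steps above G, which is C.
In natural minor, degree 4 sits 5 semitones above the tonic. Gb + 5 semitones is pitch class 11, spelled on C as Cb.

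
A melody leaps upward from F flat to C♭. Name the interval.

perfect fifth

The letter names run F→C, a span of 4 letter steps, so the interval is some kind of fifth.
Fb to Cb is 7 semitones. A perfect fifth is 7, so 7 makes it perfect.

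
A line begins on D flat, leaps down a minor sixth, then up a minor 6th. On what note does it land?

A minor sixth down from Db is F (letter F, 8 semitones down).
A minor sixth up from F is Db (letter D, 8 semitones up).

Db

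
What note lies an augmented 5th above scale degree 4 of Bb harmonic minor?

B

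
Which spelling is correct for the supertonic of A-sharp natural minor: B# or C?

Each scale degree takes a distinct letter name. Degree 2 of a scale on A must use the letter B.
B# and C are enharmonically the same pitch, but only B# uses the letter B, so it is the correct spelling here.

B#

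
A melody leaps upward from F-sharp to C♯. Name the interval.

perfect fifth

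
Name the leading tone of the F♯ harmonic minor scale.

Degree 7 takes the letter 6 steps above F, which is E.
In harmonic minor, degree 7 sits 11 semitones above the tonic. F# + 11 semitones is pitch class 5, spelled on E as E#.

E#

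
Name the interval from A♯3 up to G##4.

major seventh

The letter names run A→G, a span of 6 letter steps, so the interval is some kind of seventh.
A# to G## is 11 semitones. A major seventh is 11, so 11 makes it major.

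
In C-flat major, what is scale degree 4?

The Cb major scale runs Cb Db Eb Fb Gb Ab Bb.
Degree 4 is Fb.

Fb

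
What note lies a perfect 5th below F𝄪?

B#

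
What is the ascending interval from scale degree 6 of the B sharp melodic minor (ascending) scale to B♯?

Scale degree 6 of B# melodic minor (ascending) is G##.
G## up to B#: letters G→B make it a third; 3 semitones makes it minor.

minor third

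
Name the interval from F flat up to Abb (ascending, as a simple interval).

minor third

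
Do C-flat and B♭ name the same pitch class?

No

Two spellings are enharmonically equivalent only if they share a pitch class.
Here Cb → 11, Bb → 10; 10 ≠ 11, so they are not.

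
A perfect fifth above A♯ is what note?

A up a perfect fifth is E, so the target letter is E.
From A#, a perfect fifth is 7 semitones up: E#.

E#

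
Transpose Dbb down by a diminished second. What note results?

C

D down a major second is C, so the target letter is C.
From Dbb, a diminished second is 0 semitones down: C.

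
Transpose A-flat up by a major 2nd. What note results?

A up a major second is B, so the target letter is B.
From Ab, a major second is 2 semitones up: Bb.

Bb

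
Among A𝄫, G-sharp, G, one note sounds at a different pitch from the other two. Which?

In 12-tone equal temperament, enharmonic equivalents share a pitch class. Abb is pitch class 7; G# is pitch class 8; G is pitch class 7.
Abb and G share pitch class 7, while G# is pitch class 8.

G#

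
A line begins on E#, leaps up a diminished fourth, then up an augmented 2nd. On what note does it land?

B#

A diminished fourth up from E# is A (letter A, 4 semitones up).
An augmented second up from A is B# (letter B, 3 semitones up).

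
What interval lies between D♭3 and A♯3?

doubly augmented fifth

Counting letters D–E–F–G–A gives a fifth.
Db→A# = 9 semitones, 2 wider than the perfect fifth (7), so doubly augmented.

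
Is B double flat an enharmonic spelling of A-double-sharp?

No

Two spellings are enharmonically equivalent only if they share a pitch class.
Here Bbb → 9, A## → 11; 9 ≠ 11, so they are not.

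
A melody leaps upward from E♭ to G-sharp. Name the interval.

augmented third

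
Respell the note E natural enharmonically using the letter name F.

Fb

Plain F sits 1 semitone above E, so on the letter F the same pitch needs a flat: Fb.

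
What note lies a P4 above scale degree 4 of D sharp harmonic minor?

Scale degree 4 of D# harmonic minor is G#.
A perfect fourth (5 semitones) above G# lands on the letter C, giving C#.

C#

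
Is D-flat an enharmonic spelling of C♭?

Db is pitch class 1; Cb is pitch class 11.
The pitch classes differ (1 vs. 11), so they are not enharmonic equivalents.

No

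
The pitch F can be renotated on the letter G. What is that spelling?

Gbb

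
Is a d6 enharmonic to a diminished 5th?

No

A diminished sixth spans 7 semitones; a diminished fifth spans 6.
The spans differ, so they are not enharmonic equivalents.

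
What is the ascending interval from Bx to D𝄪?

minor third

Counting letters B–C–D gives a third.
B##→D## = 3 semitones, 1 narrower than the major third (4), so minor.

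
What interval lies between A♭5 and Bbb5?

The letter names run A→B, a span of 1 letter step, so the interval is some kind of second.
Ab to Bbb is 1 semitone. A major second is 2, so 1 makes it minor.

minor second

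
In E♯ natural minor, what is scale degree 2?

F##

The E# natural minor scale runs E# F## G# A# B# C# D#.
Degree 2 is F##.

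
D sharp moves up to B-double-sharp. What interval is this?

augmented sixth

Counting letters D–E–F–G–A–B gives a sixth.
D#→B## = 10 semitones, 1 wider than the major sixth (9), so augmented.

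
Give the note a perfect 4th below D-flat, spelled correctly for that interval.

Ab

D down a perfect fourth is A, so the target letter is A.
From Db, a perfect fourth is 5 semitones down: Ab.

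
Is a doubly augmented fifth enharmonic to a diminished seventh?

A doubly augmented fifth spans 9 semitones; a diminished seventh spans 9.
They are enharmonically equivalent.

Yes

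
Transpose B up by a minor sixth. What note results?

G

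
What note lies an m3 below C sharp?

A#

C down a major third is Ab, so the target letter is A.
From C#, a minor third is 3 semitones down: A#.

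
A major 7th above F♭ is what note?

Eb

F up a major seventh is E, so the target letter is E.
From Fb, a major seventh is 11 semitones up: Eb.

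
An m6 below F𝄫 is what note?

F down a major sixth is Ab, so the target letter is A.
From Fbb, a minor sixth is 8 semitones down: Abb.

Abb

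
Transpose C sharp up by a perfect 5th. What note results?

G#

C up a perfect fifth is G, so the target letter is G.
From C#, a perfect fifth is 7 semitones up: G#.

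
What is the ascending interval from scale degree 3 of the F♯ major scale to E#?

perfect fifth

Scale degree 3 of F# major is A#.
A# up to E#: letters A→E make it a fifth; 7 semitones makes it perfect.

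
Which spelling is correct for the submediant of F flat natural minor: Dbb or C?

Dbb

Each scale degree takes a distinct letter name. Degree 6 of a scale on F must use the letter D.
Dbb and C are enharmonically the same pitch, but only Dbb uses the letter D, so it is the correct spelling here.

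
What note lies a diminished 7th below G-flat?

A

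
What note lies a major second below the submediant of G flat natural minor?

Dbb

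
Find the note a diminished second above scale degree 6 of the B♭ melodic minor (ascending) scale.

Scale degree 6 of Bb melodic minor (ascending) is G.
A diminished second (0 semitones) above G lands on the letter A, giving Abb.

Abb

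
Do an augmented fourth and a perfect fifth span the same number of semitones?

An augmented fourth spans 6 semitones; a perfect fifth spans 7.
The spans differ, so they are not enharmonic equivalents.

No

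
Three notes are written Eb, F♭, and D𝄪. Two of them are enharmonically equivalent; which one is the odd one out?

Eb

In 12-tone equal temperament, enharmonic equivalents share a pitch class. Eb is pitch class 3; Fb is pitch class 4; D## is pitch class 4.
Fb and D## share pitch class 4, while Eb is pitch class 3.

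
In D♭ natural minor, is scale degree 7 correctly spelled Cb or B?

Cb

Each scale degree takes a distinct letter name. Degree 7 of a scale on D must use the letter C.
Cb and B are enharmonically the same pitch, but only Cb uses the letter C, so it is the correct spelling here.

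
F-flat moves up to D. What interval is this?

augmented sixth

Counting letters F–G–A–B–C–D gives a sixth.
Fb→D = 10 semitones, 1 wider than the major sixth (9), so augmented.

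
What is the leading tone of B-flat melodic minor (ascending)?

Degree 7 takes the letter 6 steps above B, which is A.
In melodic minor (ascending), degree 7 sits 11 semitones above the tonic. Bb + 11 semitones is pitch class 9, spelled on A as A.

A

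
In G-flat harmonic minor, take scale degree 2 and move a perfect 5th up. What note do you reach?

Scale degree 2 of Gb harmonic minor is Ab.
A perfect fifth (7 semitones) above Ab lands on the letter E, giving Eb.

Eb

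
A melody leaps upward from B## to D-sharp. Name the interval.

diminished third

Counting letters B–C–D gives a third.
B##→D# = 2 semitones, 2 narrower than the major third (4), so diminished.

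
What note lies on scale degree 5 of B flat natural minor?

F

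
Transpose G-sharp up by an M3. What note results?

B#

G up a major third is B, so the target letter is B.
From G#, a major third is 4 semitones up: B#.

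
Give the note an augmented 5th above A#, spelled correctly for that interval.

A fifth above A lands on the letter E.
An augmented fifth spans 8 semitones, so A# moves to pitch class 6. On the letter E that is E##.

E##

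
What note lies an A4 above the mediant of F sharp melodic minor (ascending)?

D#

The mediant of F# melodic minor (ascending) is A.
An augmented fourth (6 semitones) above A lands on the letter D, giving D#.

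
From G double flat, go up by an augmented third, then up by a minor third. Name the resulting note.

Db

An augmented third up from Gbb is Bb (letter B, 5 semitones up).
A minor third up from Bb is Db (letter D, 3 semitones up).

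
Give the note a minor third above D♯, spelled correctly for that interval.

A third above D lands on the letter F.
A minor third spans 3 semitones, so D# moves to pitch class 6. On the letter F that is F#.

F#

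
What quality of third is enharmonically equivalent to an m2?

doubly diminished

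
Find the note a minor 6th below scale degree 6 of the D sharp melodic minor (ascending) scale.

D##

Scale degree 6 of D# melodic minor (ascending) is B#.
A minor sixth (8 semitones) below B# lands on the letter D, giving D##.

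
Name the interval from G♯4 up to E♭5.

diminished sixth

The letter names run G→E, a span of 5 letter steps, so the interval is some kind of sixth.
G# to Eb is 7 semitones. A major sixth is 9, so 7 makes it diminished.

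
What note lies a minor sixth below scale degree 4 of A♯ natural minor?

Scale degree 4 of A# natural minor is D#.
A minor sixth (8 semitones) below D# lands on the letter F, giving F##.

F##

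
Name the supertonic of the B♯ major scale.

C##

Degree 2 takes the letter 1 step above B, which is C.
In major, degree 2 sits 2 semitones above the tonic. B# + 2 semitones is pitch class 2, spelled on C as C##.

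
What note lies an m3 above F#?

F up a major third is A, so the target letter is A.
From F#, a minor third is 3 semitones up: A.

A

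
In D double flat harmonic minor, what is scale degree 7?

Degree 7 takes the letter 6 steps above D, which is C.
In harmonic minor, degree 7 sits 11 semitones above the tonic. Dbb + 11 semitones is pitch class 11, spelled on C as Cb.

Cb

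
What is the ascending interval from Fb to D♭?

Counting letters F–G–A–B–C–D gives a sixth.
Fb→Db = 9 semitones, exactly the major sixth.

major sixth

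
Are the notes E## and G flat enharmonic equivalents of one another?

Yes

E## is pitch class 6; Gb is pitch class 6.
All spellings map to pitch class 6, so they are enharmonically equivalent.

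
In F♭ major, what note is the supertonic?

Gb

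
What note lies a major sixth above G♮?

A sixth above G lands on the letter E.
A major sixth spans 9 semitones, so G moves to pitch class 4. On the letter E that is E.

E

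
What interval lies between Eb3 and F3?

major second

Counting letters E–F gives a second.
Eb→F = 2 semitones, exactly the major second.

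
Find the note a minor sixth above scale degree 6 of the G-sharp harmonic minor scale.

Scale degree 6 of G# harmonic minor is E.
A minor sixth (8 semitones) above E lands on the letter C, giving C.

C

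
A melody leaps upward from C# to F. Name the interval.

The letter names run C→F, a span of 3 letter steps, so the interval is some kind of fourth.
C# to F is 4 semitones. A perfect fourth is 5, so 4 makes it diminished.

diminished fourth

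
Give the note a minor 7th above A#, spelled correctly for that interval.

G#

A up a major seventh is G#, so the target letter is G.
From A#, a minor seventh is 10 semitones up: G#.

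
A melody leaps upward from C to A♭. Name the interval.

Counting letters C–D–E–F–G–A gives a sixth.
C→Ab = 8 semitones, 1 narrower than the major sixth (9), so minor.

minor sixth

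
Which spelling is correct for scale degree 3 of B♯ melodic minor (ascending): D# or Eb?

D#

Each scale degree takes a distinct letter name. Degree 3 of a scale on B must use the letter D.
D# and Eb are enharmonically the same pitch, but only D# uses the letter D, so it is the correct spelling here.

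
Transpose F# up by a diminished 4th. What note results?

A fourth above F lands on the letter B.
A diminished fourth spans 4 semitones, so F# moves to pitch class 10. On the letter B that is Bb.

Bb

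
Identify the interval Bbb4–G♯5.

Counting letters B–C–D–E–F–G gives a sixth.
Bbb→G# = 11 semitones, 2 wider than the major sixth (9), so doubly augmented.

doubly augmented sixth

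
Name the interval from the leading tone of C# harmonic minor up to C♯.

minor second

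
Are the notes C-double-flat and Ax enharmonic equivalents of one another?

No

Two spellings are enharmonically equivalent only if they share a pitch class.
Here Cbb → 10, A## → 11; 10 ≠ 11, so they are not.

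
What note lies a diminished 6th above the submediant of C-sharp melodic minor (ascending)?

F

The submediant of C# melodic minor (ascending) is A#.
A diminished sixth (7 semitones) above A# lands on the letter F, giving F.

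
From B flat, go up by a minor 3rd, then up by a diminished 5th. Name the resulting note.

A minor third up from Bb is Db (letter D, 3 semitones up).
A diminished fifth up from Db is Abb (letter A, 6 semitones up).

Abb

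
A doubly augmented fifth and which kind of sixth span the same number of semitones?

A doubly augmented fifth spans 9 semitones.
A sixth spanning 9 semitones is major (the major sixth is 9).

major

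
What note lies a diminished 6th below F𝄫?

Ab

A sixth below F lands on the letter A.
A diminished sixth spans 7 semitones, so Fbb moves to pitch class 8. On the letter A that is Ab.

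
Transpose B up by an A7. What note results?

A##

A seventh above B lands on the letter A.
An augmented seventh spans 12 semitones, so B moves to pitch class 11. On the letter A that is A##.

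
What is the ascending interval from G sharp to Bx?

augmented third

The letter names run G→B, a span of 2 letter steps, so the interval is some kind of third.
G# to B## is 5 semitones. A major third is 4, so 5 makes it augmented.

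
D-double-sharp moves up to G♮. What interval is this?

The letter names run D→G, a span of 3 letter steps, so the interval is some kind of fourth.
D## to G is 3 semitones. A perfect fourth is 5, so 3 makes it doubly diminished.

doubly diminished fourth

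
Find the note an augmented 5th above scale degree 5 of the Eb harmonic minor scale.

F#

Scale degree 5 of Eb harmonic minor is Bb.
An augmented fifth (8 semitones) above Bb lands on the letter F, giving F#.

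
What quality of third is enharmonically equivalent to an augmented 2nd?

An augmented second spans 3 semitones.
A third spanning 3 semitones is minor (the major third is 4).

minor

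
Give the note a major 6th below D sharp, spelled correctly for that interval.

F#

A sixth below D lands on the letter F.
A major sixth spans 9 semitones, so D# moves to pitch class 6. On the letter F that is F#.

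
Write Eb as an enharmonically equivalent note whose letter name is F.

Eb is pitch class 3. The letter F alone is pitch class 5.
To reach pitch class 3 from F requires an offset of -2 semitones, i.e. double flat: Fbb.

Fbb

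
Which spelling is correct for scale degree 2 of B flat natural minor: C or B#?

C

Each scale degree takes a distinct letter name. Degree 2 of a scale on B must use the letter C.
C and B# are enharmonically the same pitch, but only C uses the letter C, so it is the correct spelling here.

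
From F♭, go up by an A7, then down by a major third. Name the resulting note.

An augmented seventh up from Fb is E (letter E, 12 semitones up).
A major third down from E is C (letter C, 4 semitones down).

C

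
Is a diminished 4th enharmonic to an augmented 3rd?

A diminished fourth spans 4 semitones; an augmented third spans 5.
The spans differ, so they are not enharmonic equivalents.

No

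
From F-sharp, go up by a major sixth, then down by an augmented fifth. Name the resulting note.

A major sixth up from F# is D# (letter D, 9 semitones up).
An augmented fifth down from D# is G (letter G, 8 semitones down).

G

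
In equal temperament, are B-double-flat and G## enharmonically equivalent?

Bbb = pitch class 9 and G## = pitch class 9 — the same pitch class, so they are enharmonic equivalents.

Yes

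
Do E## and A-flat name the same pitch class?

E## is pitch class 6; Ab is pitch class 8.
The pitch classes differ (6 vs. 8), so they are not enharmonic equivalents.

No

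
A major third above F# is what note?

A#

A third above F lands on the letter A.
A major third spans 4 semitones, so F# moves to pitch class 10. On the letter A that is A#.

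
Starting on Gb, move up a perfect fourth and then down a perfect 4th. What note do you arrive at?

Gb

A perfect fourth up from Gb is Cb (letter C, 5 semitones up).
A perfect fourth down from Cb is Gb (letter G, 5 semitones down).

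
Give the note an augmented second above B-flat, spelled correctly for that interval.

B up a major second is C#, so the target letter is C.
From Bb, an augmented second is 3 semitones up: C#.

C#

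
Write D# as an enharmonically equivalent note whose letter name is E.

Eb

D# is pitch class 3. The letter E alone is pitch class 4.
To reach pitch class 3 from E requires an offset of -1 semitone, i.e. flat: Eb.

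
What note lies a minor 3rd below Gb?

Eb

G down a major third is Eb, so the target letter is E.
From Gb, a minor third is 3 semitones down: Eb.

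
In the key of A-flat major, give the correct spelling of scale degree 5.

The Ab major scale runs Ab Bb C Db Eb F G.
Degree 5 is Eb.

Eb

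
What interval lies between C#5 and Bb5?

diminished seventh

The letter names run C→B, a span of 6 letter steps, so the interval is some kind of seventh.
C# to Bb is 9 semitones. A major seventh is 11, so 9 makes it diminished.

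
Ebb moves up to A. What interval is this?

doubly augmented fourth

Counting letters E–F–G–A gives a fourth.
Ebb→A = 7 semitones, 2 wider than the perfect fourth (5), so doubly augmented.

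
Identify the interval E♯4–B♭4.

doubly diminished fifth

The letter names run E→B, a span of 4 letter steps, so the interval is some kind of fifth.
E# to Bb is 5 semitones. A perfect fifth is 7, so 5 makes it doubly diminished.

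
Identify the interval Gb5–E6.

augmented sixth

Counting letters G–A–B–C–D–E gives a sixth.
Gb→E = 10 semitones, 1 wider than the major sixth (9), so augmented.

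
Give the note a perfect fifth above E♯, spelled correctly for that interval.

B#

A fifth above E lands on the letter B.
A perfect fifth spans 7 semitones, so E# moves to pitch class 0. On the letter B that is B#.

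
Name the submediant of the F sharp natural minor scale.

D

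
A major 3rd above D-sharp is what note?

F##

A third above D lands on the letter F.
A major third spans 4 semitones, so D# moves to pitch class 7. On the letter F that is F##.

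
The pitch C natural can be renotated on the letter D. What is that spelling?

Dbb

C is pitch class 0. The letter D alone is pitch class 2.
To reach pitch class 0 from D requires an offset of -2 semitones, i.e. double flat: Dbb.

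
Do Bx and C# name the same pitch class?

Yes

B## is pitch class 1; C# is pitch class 1.
All spellings map to pitch class 1, so they are enharmonically equivalent.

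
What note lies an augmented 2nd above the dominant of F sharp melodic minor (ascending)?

The dominant of F# melodic minor (ascending) is C#.
An augmented second (3 semitones) above C# lands on the letter D, giving D##.

D##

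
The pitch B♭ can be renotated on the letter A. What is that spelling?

A#

Bb is pitch class 10. The letter A alone is pitch class 9.
To reach pitch class 10 from A requires an offset of +1 semitone, i.e. sharp: A#.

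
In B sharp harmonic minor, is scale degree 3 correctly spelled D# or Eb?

D#

Each scale degree takes a distinct letter name. Degree 3 of a scale on B must use the letter D.
D# and Eb are enharmonically the same pitch, but only D# uses the letter D, so it is the correct spelling here.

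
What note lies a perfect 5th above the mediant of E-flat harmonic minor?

Db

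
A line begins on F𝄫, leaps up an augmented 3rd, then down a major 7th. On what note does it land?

An augmented third up from Fbb is Ab (letter A, 5 semitones up).
A major seventh down from Ab is Bbb (letter B, 11 semitones down).

Bbb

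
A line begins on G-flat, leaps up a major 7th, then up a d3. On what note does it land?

A major seventh up from Gb is F (letter F, 11 semitones up).
A diminished third up from F is Abb (letter A, 2 semitones up).

Abb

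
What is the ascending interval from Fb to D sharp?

doubly augmented sixth

Counting letters F–G–A–B–C–D gives a sixth.
Fb→D# = 11 semitones, 2 wider than the major sixth (9), so doubly augmented.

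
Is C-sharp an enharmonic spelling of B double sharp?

C# = pitch class 1 and B## = pitch class 1 — the same pitch class, so they are enharmonic equivalents.

Yes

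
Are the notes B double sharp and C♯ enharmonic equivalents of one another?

Yes

B## is pitch class 1; C# is pitch class 1.
All spellings map to pitch class 1, so they are enharmonically equivalent.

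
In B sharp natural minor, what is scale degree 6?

The B# natural minor scale runs B# C## D# E# F## G# A#.
Degree 6 is G#.

G#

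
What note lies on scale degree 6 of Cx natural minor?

The C## natural minor scale runs C## D## E# F## G## A# B#.
Degree 6 is A#.

A#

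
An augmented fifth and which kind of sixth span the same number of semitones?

An augmented fifth spans 8 semitones.
A sixth spanning 8 semitones is minor (the major sixth is 9).

minor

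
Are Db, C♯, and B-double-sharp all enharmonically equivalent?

Db is pitch class 1; C# is pitch class 1; B## is pitch class 1.
All spellings map to pitch class 1, so they are enharmonically equivalent.

Yes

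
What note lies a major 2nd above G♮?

G up a major second is A, so the target letter is A.
From G, a major second is 2 semitones up: A.

A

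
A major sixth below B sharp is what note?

A sixth below B lands on the letter D.
A major sixth spans 9 semitones, so B# moves to pitch class 3. On the letter D that is D#.

D#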